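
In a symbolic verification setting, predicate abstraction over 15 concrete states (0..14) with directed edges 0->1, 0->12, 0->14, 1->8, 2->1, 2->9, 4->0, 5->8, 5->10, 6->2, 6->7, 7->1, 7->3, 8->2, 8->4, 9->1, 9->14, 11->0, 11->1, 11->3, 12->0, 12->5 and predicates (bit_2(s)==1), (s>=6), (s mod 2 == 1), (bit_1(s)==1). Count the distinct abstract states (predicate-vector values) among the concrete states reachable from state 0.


BFS from 0:
Concrete reachable: {0, 1, 2, 4, 5, 8, 9, 10, 12, 14}
Abstract via predicates (bit_2(s)==1), (s>=6), (s mod 2 == 1), (bit_1(s)==1):
  (0,0,0,0) <- {0}
  (0,0,0,1) <- {2}
  (0,0,1,0) <- {1}
  (0,1,0,0) <- {8}
  (0,1,0,1) <- {10}
  (0,1,1,0) <- {9}
  (1,0,0,0) <- {4}
  (1,0,1,0) <- {5}
  (1,1,0,0) <- {12}
  (1,1,0,1) <- {14}
Distinct abstract states = 10

10


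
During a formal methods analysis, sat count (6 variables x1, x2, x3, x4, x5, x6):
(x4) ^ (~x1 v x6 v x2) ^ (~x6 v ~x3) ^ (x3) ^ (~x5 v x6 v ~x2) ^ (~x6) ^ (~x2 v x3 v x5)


CNF with 7 clauses over 6 vars (64 assignments).
An assignment satisfies CNF iff every clause has >=1 true literal.
Check each row (bits = x1,x2,x3,x4,x5,x6; clause T/F shown):
  row 0 [000000]: clauses=FTTFTTT -> 0
  row 1 [000001]: clauses=FTTFTFT -> 0
  row 2 [000010]: clauses=FTTFTTT -> 0
  row 3 [000011]: clauses=FTTFTFT -> 0
  row 4 [000100]: clauses=TTTFTTT -> 0
  (every remaining row is evaluated the same way; all 64 results are listed next)
Full result column, 8 rows per line (x1,x2,x3 fixed per line; x4,x5,x6 runs 000..111 left to right):
  rows 0-7 [x1,x2,x3=000]: 00000000  (ones: 0)
  rows 8-15 [x1,x2,x3=001]: 00001010  (ones: 2)
  rows 16-23 [x1,x2,x3=010]: 00000000  (ones: 0)
  rows 24-31 [x1,x2,x3=011]: 00001000  (ones: 1)
  rows 32-39 [x1,x2,x3=100]: 00000000  (ones: 0)
  rows 40-47 [x1,x2,x3=101]: 00000000  (ones: 0)
  rows 48-55 [x1,x2,x3=110]: 00000000  (ones: 0)
  rows 56-63 [x1,x2,x3=111]: 00001000  (ones: 1)
Satisfying assignments = 0+2+0+1+0+0+0+1 = 4

4


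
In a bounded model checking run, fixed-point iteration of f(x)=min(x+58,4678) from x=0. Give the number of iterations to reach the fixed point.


Step 1: x=0, cap=4678, increment=58
Step 2: x grows by 58 each step until capped at 4678; fixed point is x=4678
Step 3: iterations = ceil(4678/58) = 81

81


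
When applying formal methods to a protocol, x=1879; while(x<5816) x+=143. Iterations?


Step 1: x goes from 1879 toward 5816 by 143; the body runs while x<5816, so iterations = ceil((bound-start)/step)
Step 2: Distance=3937
Step 3: ceil(3937/143)=28

28


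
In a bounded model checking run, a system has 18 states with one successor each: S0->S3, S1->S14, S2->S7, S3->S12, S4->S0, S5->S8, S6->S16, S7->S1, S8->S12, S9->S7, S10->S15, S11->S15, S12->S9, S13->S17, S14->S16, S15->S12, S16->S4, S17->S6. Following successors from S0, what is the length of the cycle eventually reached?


Trace from S0 until a state repeats:
  S0 -> S3 -> S12 -> S9 -> S7 -> S1 -> S14 -> S16 -> S4 -> S0
S0 first seen at step 0, revisited at step 9.
Cycle length = 9 - 0 = 9

9


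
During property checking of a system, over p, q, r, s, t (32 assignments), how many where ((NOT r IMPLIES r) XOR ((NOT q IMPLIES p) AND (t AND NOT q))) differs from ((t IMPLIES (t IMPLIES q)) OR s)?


F1 = ((NOT r IMPLIES r) XOR ((NOT q IMPLIES p) AND (t AND NOT q)))
F2 = ((t IMPLIES (t IMPLIES q)) OR s)
Evaluate both on each of 32 rows (bits = p,q,r,s,t):
  row 0 [00000]: F1=0 F2=1 (differ) -> 1
  row 1 [00001]: F1=0 F2=0 -> 0
  row 2 [00010]: F1=0 F2=1 (differ) -> 1
  row 3 [00011]: F1=0 F2=1 (differ) -> 1
  row 4 [00100]: F1=1 F2=1 -> 0
  row 5 [00101]: F1=1 F2=0 (differ) -> 1
  row 6 [00110]: F1=1 F2=1 -> 0
  row 7 [00111]: F1=1 F2=1 -> 0
  row 8 [01000]: F1=0 F2=1 (differ) -> 1
  row 9 [01001]: F1=0 F2=1 (differ) -> 1
  row 10 [01010]: F1=0 F2=1 (differ) -> 1
  row 11 [01011]: F1=0 F2=1 (differ) -> 1
  row 12 [01100]: F1=1 F2=1 -> 0
  row 13 [01101]: F1=1 F2=1 -> 0
  row 14 [01110]: F1=1 F2=1 -> 0
  row 15 [01111]: F1=1 F2=1 -> 0
  row 16 [10000]: F1=0 F2=1 (differ) -> 1
  row 17 [10001]: F1=1 F2=0 (differ) -> 1
  row 18 [10010]: F1=0 F2=1 (differ) -> 1
  row 19 [10011]: F1=1 F2=1 -> 0
  row 20 [10100]: F1=1 F2=1 -> 0
  row 21 [10101]: F1=0 F2=0 -> 0
  row 22 [10110]: F1=1 F2=1 -> 0
  row 23 [10111]: F1=0 F2=1 (differ) -> 1
  row 24 [11000]: F1=0 F2=1 (differ) -> 1
  row 25 [11001]: F1=0 F2=1 (differ) -> 1
  row 26 [11010]: F1=0 F2=1 (differ) -> 1
  row 27 [11011]: F1=0 F2=1 (differ) -> 1
  row 28 [11100]: F1=1 F2=1 -> 0
  row 29 [11101]: F1=1 F2=1 -> 0
  row 30 [11110]: F1=1 F2=1 -> 0
  row 31 [11111]: F1=1 F2=1 -> 0
Full result column, 8 rows per line (p,q fixed per line; r,s,t runs 000..111 left to right):
  rows 0-7 [p,q=00]: 10110100  (ones: 4)
  rows 8-15 [p,q=01]: 11110000  (ones: 4)
  rows 16-23 [p,q=10]: 11100001  (ones: 4)
  rows 24-31 [p,q=11]: 11110000  (ones: 4)
Disagreements = 4+4+4+4 = 16

16


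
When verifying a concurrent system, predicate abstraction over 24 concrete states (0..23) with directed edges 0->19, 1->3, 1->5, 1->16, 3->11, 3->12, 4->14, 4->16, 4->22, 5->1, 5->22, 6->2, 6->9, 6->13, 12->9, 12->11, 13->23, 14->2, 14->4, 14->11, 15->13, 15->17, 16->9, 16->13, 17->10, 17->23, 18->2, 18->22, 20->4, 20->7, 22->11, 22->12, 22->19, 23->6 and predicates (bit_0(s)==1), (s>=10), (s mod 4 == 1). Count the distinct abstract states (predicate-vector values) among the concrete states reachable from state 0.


BFS from 0:
Concrete reachable: {0, 19}
Abstract via predicates (bit_0(s)==1), (s>=10), (s mod 4 == 1):
  (0,0,0) <- {0}
  (1,1,0) <- {19}
Distinct abstract states = 2

2


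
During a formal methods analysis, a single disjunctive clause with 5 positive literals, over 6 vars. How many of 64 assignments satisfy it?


Step 1: Total=2^6=64
Step 2: Unsat when all 5 false: 2^1=2
Step 3: Sat=64-2=62

62


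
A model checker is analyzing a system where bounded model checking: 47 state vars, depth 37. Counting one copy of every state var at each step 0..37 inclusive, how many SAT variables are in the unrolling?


BMC unrolls to depth k, creating one copy of each state var for steps 0..k.
Step count = 37 + 1 = 38 (steps 0 through 37)
Vars per step = 47
Total = 47 * 38 = 1786

1786


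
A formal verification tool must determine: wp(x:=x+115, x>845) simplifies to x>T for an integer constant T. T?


Formula: wp(x:=E, P) = P[E/x] (substitute E for x in postcondition)
Step 1: Postcondition: x>845
Step 2: Substitute x+115 for x: x+115>845
Step 3: Solve for x: x > 845-115 = 730

730


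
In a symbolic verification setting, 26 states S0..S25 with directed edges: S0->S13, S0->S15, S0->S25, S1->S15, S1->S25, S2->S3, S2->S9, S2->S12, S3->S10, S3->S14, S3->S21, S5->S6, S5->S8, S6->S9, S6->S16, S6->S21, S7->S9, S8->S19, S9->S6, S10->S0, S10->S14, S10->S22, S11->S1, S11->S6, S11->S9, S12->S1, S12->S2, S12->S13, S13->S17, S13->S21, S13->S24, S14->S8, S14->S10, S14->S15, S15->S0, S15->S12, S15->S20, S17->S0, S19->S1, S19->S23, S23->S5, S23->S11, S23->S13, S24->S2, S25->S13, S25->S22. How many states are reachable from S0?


BFS from S0:
  layer 0: {S0}
  layer 1: {S13, S15, S25}
  layer 2: {S12, S17, S20, S21, S22, S24}
  layer 3: {S1, S2}
  layer 4: {S3, S9}
  layer 5: {S6, S10, S14}
  layer 6: {S8, S16}
  layer 7: {S19}
  layer 8: {S23}
  layer 9: {S5, S11}
Reachable set: {S0, S1, S2, S3, S5, S6, S8, S9, S10, S11, S12, S13, S14, S15, S16, S17, S19, S20, S21, S22, S23, S24, S25}
Count = 23

23


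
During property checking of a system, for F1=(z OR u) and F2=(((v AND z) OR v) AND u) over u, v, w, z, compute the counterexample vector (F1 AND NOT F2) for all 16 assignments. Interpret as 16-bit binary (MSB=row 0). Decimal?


F1 = (z OR u)
F2 = (((v AND z) OR v) AND u)
Counterexample to F1=>F2 is where F1=1 and F2=0.
Evaluate each row (bits = u,v,w,z, MSB first):
  row 0 [0000]: F1=0 F2=0 -> F1&~F2 -> 0
  row 1 [0001]: F1=1 F2=0 -> F1&~F2 -> 1
  row 2 [0010]: F1=0 F2=0 -> F1&~F2 -> 0
  row 3 [0011]: F1=1 F2=0 -> F1&~F2 -> 1
  row 4 [0100]: F1=0 F2=0 -> F1&~F2 -> 0
  row 5 [0101]: F1=1 F2=0 -> F1&~F2 -> 1
  row 6 [0110]: F1=0 F2=0 -> F1&~F2 -> 0
  row 7 [0111]: F1=1 F2=0 -> F1&~F2 -> 1
  row 8 [1000]: F1=1 F2=0 -> F1&~F2 -> 1
  row 9 [1001]: F1=1 F2=0 -> F1&~F2 -> 1
  row 10 [1010]: F1=1 F2=0 -> F1&~F2 -> 1
  row 11 [1011]: F1=1 F2=0 -> F1&~F2 -> 1
  row 12 [1100]: F1=1 F2=1 -> F1&~F2 -> 0
  row 13 [1101]: F1=1 F2=1 -> F1&~F2 -> 0
  row 14 [1110]: F1=1 F2=1 -> F1&~F2 -> 0
  row 15 [1111]: F1=1 F2=1 -> F1&~F2 -> 0
Full result column, 4 rows per line (u,v fixed per line; w,z runs 00..11 left to right):
  rows 0-3 [u,v=00]: 0101  = hex 5
  rows 4-7 [u,v=01]: 0101  = hex 5
  rows 8-11 [u,v=10]: 1111  = hex F
  rows 12-15 [u,v=11]: 0000  = hex 0
Counterexample vector (row 0 .. row 15) = 0101010111110000
Output column grouped in 4s = 0101 0101 1111 0000 = 0x55F0
Convert to decimal digit by digit (value = value*16 + digit):
  5 -> 5
  5*16 + 5 = 85
  85*16 + 15 (F) = 1375
  1375*16 + 0 = 22000
Decimal = 22000

22000


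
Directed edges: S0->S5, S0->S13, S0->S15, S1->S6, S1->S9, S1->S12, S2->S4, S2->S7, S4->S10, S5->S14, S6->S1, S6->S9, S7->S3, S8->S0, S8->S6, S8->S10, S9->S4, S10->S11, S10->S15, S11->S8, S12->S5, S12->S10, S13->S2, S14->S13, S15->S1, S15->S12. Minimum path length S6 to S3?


BFS layer-by-layer from S6:
  dist 0: {S6}
  dist 1: {S1, S9}
  dist 2: {S4, S12}
  dist 3: {S5, S10}
  dist 4: {S11, S14, S15}
  dist 5: {S8, S13}
  dist 6: {S0, S2}
  dist 7: {S7}
  dist 8: {S3}
  -> S3 reached at distance 8
Shortest path length = 8

8


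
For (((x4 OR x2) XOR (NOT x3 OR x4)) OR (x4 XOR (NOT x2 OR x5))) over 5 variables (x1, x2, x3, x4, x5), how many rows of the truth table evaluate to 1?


Formula: (((x4 OR x2) XOR (NOT x3 OR x4)) OR (x4 XOR (NOT x2 OR x5))) over 5 vars (32 rows)
Evaluate each row (x1, x2, x3, x4, x5 as bits, MSB first):
  row 0 [00000]: (((0 OR 0) XOR (NOT 0 OR 0)) OR (0 XOR (NOT 0 OR 0))) -> 1
  row 1 [00001]: (((0 OR 0) XOR (NOT 0 OR 0)) OR (0 XOR (NOT 0 OR 1))) -> 1
  row 2 [00010]: (((1 OR 0) XOR (NOT 0 OR 1)) OR (1 XOR (NOT 0 OR 0))) -> 0
  row 3 [00011]: (((1 OR 0) XOR (NOT 0 OR 1)) OR (1 XOR (NOT 0 OR 1))) -> 0
  row 4 [00100]: (((0 OR 0) XOR (NOT 1 OR 0)) OR (0 XOR (NOT 0 OR 0))) -> 1
  row 5 [00101]: (((0 OR 0) XOR (NOT 1 OR 0)) OR (0 XOR (NOT 0 OR 1))) -> 1
  row 6 [00110]: (((1 OR 0) XOR (NOT 1 OR 1)) OR (1 XOR (NOT 0 OR 0))) -> 0
  row 7 [00111]: (((1 OR 0) XOR (NOT 1 OR 1)) OR (1 XOR (NOT 0 OR 1))) -> 0
  row 8 [01000]: (((0 OR 1) XOR (NOT 0 OR 0)) OR (0 XOR (NOT 1 OR 0))) -> 0
  row 9 [01001]: (((0 OR 1) XOR (NOT 0 OR 0)) OR (0 XOR (NOT 1 OR 1))) -> 1
  row 10 [01010]: (((1 OR 1) XOR (NOT 0 OR 1)) OR (1 XOR (NOT 1 OR 0))) -> 1
  row 11 [01011]: (((1 OR 1) XOR (NOT 0 OR 1)) OR (1 XOR (NOT 1 OR 1))) -> 0
  row 12 [01100]: (((0 OR 1) XOR (NOT 1 OR 0)) OR (0 XOR (NOT 1 OR 0))) -> 1
  row 13 [01101]: (((0 OR 1) XOR (NOT 1 OR 0)) OR (0 XOR (NOT 1 OR 1))) -> 1
  row 14 [01110]: (((1 OR 1) XOR (NOT 1 OR 1)) OR (1 XOR (NOT 1 OR 0))) -> 1
  row 15 [01111]: (((1 OR 1) XOR (NOT 1 OR 1)) OR (1 XOR (NOT 1 OR 1))) -> 0
  row 16 [10000]: (((0 OR 0) XOR (NOT 0 OR 0)) OR (0 XOR (NOT 0 OR 0))) -> 1
  row 17 [10001]: (((0 OR 0) XOR (NOT 0 OR 0)) OR (0 XOR (NOT 0 OR 1))) -> 1
  row 18 [10010]: (((1 OR 0) XOR (NOT 0 OR 1)) OR (1 XOR (NOT 0 OR 0))) -> 0
  row 19 [10011]: (((1 OR 0) XOR (NOT 0 OR 1)) OR (1 XOR (NOT 0 OR 1))) -> 0
  row 20 [10100]: (((0 OR 0) XOR (NOT 1 OR 0)) OR (0 XOR (NOT 0 OR 0))) -> 1
  row 21 [10101]: (((0 OR 0) XOR (NOT 1 OR 0)) OR (0 XOR (NOT 0 OR 1))) -> 1
  row 22 [10110]: (((1 OR 0) XOR (NOT 1 OR 1)) OR (1 XOR (NOT 0 OR 0))) -> 0
  row 23 [10111]: (((1 OR 0) XOR (NOT 1 OR 1)) OR (1 XOR (NOT 0 OR 1))) -> 0
  row 24 [11000]: (((0 OR 1) XOR (NOT 0 OR 0)) OR (0 XOR (NOT 1 OR 0))) -> 0
  row 25 [11001]: (((0 OR 1) XOR (NOT 0 OR 0)) OR (0 XOR (NOT 1 OR 1))) -> 1
  row 26 [11010]: (((1 OR 1) XOR (NOT 0 OR 1)) OR (1 XOR (NOT 1 OR 0))) -> 1
  row 27 [11011]: (((1 OR 1) XOR (NOT 0 OR 1)) OR (1 XOR (NOT 1 OR 1))) -> 0
  row 28 [11100]: (((0 OR 1) XOR (NOT 1 OR 0)) OR (0 XOR (NOT 1 OR 0))) -> 1
  row 29 [11101]: (((0 OR 1) XOR (NOT 1 OR 0)) OR (0 XOR (NOT 1 OR 1))) -> 1
  row 30 [11110]: (((1 OR 1) XOR (NOT 1 OR 1)) OR (1 XOR (NOT 1 OR 0))) -> 1
  row 31 [11111]: (((1 OR 1) XOR (NOT 1 OR 1)) OR (1 XOR (NOT 1 OR 1))) -> 0
Full result column, 8 rows per line (x1,x2 fixed per line; x3,x4,x5 runs 000..111 left to right):
  rows 0-7 [x1,x2=00]: 11001100  (ones: 4)
  rows 8-15 [x1,x2=01]: 01101110  (ones: 5)
  rows 16-23 [x1,x2=10]: 11001100  (ones: 4)
  rows 24-31 [x1,x2=11]: 01101110  (ones: 5)
Count of 1-rows = 4+5+4+5 = 18

18


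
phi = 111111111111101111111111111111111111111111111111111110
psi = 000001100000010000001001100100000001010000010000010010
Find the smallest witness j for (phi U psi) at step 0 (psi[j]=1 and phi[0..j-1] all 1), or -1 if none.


(phi U psi) at 0: need smallest j with psi[j]=1 and phi[i]=1 for all i in [0,j).
Scan from step 0:
  step 0: phi=1, psi=0 -> continue
  step 1: phi=1, psi=0 -> continue
  step 2: phi=1, psi=0 -> continue
  step 3: phi=1, psi=0 -> continue
  step 5: psi=1 and phi held for [0,5) -> witness found
Witness step = 5

5


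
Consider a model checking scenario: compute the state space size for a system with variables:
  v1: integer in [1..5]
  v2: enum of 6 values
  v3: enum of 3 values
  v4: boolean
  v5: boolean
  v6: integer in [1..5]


State space = product of domain sizes of all variables.
Domain sizes:
  v1 (integer in [1..5]): 5
  v2 (enum of 6 values): 6
  v3 (enum of 3 values): 3
  v4 (boolean): 2
  v5 (boolean): 2
  v6 (integer in [1..5]): 5
Product = 5 * 6 * 3 * 2 * 2 * 5 = 1800

1800


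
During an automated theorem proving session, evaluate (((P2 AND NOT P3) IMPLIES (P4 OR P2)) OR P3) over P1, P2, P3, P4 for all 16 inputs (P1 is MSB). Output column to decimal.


Formula: (((P2 AND NOT P3) IMPLIES (P4 OR P2)) OR P3) over P1, P2, P3, P4 (16 rows)
Evaluate each row (bits = P1,P2,P3,P4, MSB first):
  row 0 [0000]: (((0 AND NOT 0) IMPLIES (0 OR 0)) OR 0) -> 1
  row 1 [0001]: (((0 AND NOT 0) IMPLIES (1 OR 0)) OR 0) -> 1
  row 2 [0010]: (((0 AND NOT 1) IMPLIES (0 OR 0)) OR 1) -> 1
  row 3 [0011]: (((0 AND NOT 1) IMPLIES (1 OR 0)) OR 1) -> 1
  row 4 [0100]: (((1 AND NOT 0) IMPLIES (0 OR 1)) OR 0) -> 1
  row 5 [0101]: (((1 AND NOT 0) IMPLIES (1 OR 1)) OR 0) -> 1
  row 6 [0110]: (((1 AND NOT 1) IMPLIES (0 OR 1)) OR 1) -> 1
  row 7 [0111]: (((1 AND NOT 1) IMPLIES (1 OR 1)) OR 1) -> 1
  row 8 [1000]: (((0 AND NOT 0) IMPLIES (0 OR 0)) OR 0) -> 1
  row 9 [1001]: (((0 AND NOT 0) IMPLIES (1 OR 0)) OR 0) -> 1
  row 10 [1010]: (((0 AND NOT 1) IMPLIES (0 OR 0)) OR 1) -> 1
  row 11 [1011]: (((0 AND NOT 1) IMPLIES (1 OR 0)) OR 1) -> 1
  row 12 [1100]: (((1 AND NOT 0) IMPLIES (0 OR 1)) OR 0) -> 1
  row 13 [1101]: (((1 AND NOT 0) IMPLIES (1 OR 1)) OR 0) -> 1
  row 14 [1110]: (((1 AND NOT 1) IMPLIES (0 OR 1)) OR 1) -> 1
  row 15 [1111]: (((1 AND NOT 1) IMPLIES (1 OR 1)) OR 1) -> 1
Full result column, 4 rows per line (P1,P2 fixed per line; P3,P4 runs 00..11 left to right):
  rows 0-3 [P1,P2=00]: 1111  = hex F
  rows 4-7 [P1,P2=01]: 1111  = hex F
  rows 8-11 [P1,P2=10]: 1111  = hex F
  rows 12-15 [P1,P2=11]: 1111  = hex F
Output column (row 0 .. row 15) = 1111111111111111
Output column grouped in 4s = 1111 1111 1111 1111 = 0xFFFF
Convert to decimal digit by digit (value = value*16 + digit):
  F -> 15
  15*16 + 15 (F) = 255
  255*16 + 15 (F) = 4095
  4095*16 + 15 (F) = 65535
Decimal = 65535

65535


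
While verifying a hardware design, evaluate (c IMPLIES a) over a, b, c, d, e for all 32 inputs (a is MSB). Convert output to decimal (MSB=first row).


Formula: (c IMPLIES a) over a, b, c, d, e (32 rows)
Evaluate each row (bits = a,b,c,d,e, MSB first):
  row 0 [00000]: (0 IMPLIES 0) -> 1
  row 1 [00001]: (0 IMPLIES 0) -> 1
  row 2 [00010]: (0 IMPLIES 0) -> 1
  row 3 [00011]: (0 IMPLIES 0) -> 1
  row 4 [00100]: (1 IMPLIES 0) -> 0
  row 5 [00101]: (1 IMPLIES 0) -> 0
  row 6 [00110]: (1 IMPLIES 0) -> 0
  row 7 [00111]: (1 IMPLIES 0) -> 0
  row 8 [01000]: (0 IMPLIES 0) -> 1
  row 9 [01001]: (0 IMPLIES 0) -> 1
  row 10 [01010]: (0 IMPLIES 0) -> 1
  row 11 [01011]: (0 IMPLIES 0) -> 1
  row 12 [01100]: (1 IMPLIES 0) -> 0
  row 13 [01101]: (1 IMPLIES 0) -> 0
  row 14 [01110]: (1 IMPLIES 0) -> 0
  row 15 [01111]: (1 IMPLIES 0) -> 0
  row 16 [10000]: (0 IMPLIES 1) -> 1
  row 17 [10001]: (0 IMPLIES 1) -> 1
  row 18 [10010]: (0 IMPLIES 1) -> 1
  row 19 [10011]: (0 IMPLIES 1) -> 1
  row 20 [10100]: (1 IMPLIES 1) -> 1
  row 21 [10101]: (1 IMPLIES 1) -> 1
  row 22 [10110]: (1 IMPLIES 1) -> 1
  row 23 [10111]: (1 IMPLIES 1) -> 1
  row 24 [11000]: (0 IMPLIES 1) -> 1
  row 25 [11001]: (0 IMPLIES 1) -> 1
  row 26 [11010]: (0 IMPLIES 1) -> 1
  row 27 [11011]: (0 IMPLIES 1) -> 1
  row 28 [11100]: (1 IMPLIES 1) -> 1
  row 29 [11101]: (1 IMPLIES 1) -> 1
  row 30 [11110]: (1 IMPLIES 1) -> 1
  row 31 [11111]: (1 IMPLIES 1) -> 1
Full result column, 4 rows per line (a,b,c fixed per line; d,e runs 00..11 left to right):
  rows 0-3 [a,b,c=000]: 1111  = hex F
  rows 4-7 [a,b,c=001]: 0000  = hex 0
  rows 8-11 [a,b,c=010]: 1111  = hex F
  rows 12-15 [a,b,c=011]: 0000  = hex 0
  rows 16-19 [a,b,c=100]: 1111  = hex F
  rows 20-23 [a,b,c=101]: 1111  = hex F
  rows 24-27 [a,b,c=110]: 1111  = hex F
  rows 28-31 [a,b,c=111]: 1111  = hex F
Output column (row 0 .. row 31) = 11110000111100001111111111111111
Output column grouped in 4s = 1111 0000 1111 0000 1111 1111 1111 1111 = 0xF0F0FFFF
Convert to decimal digit by digit (value = value*16 + digit):
  F -> 15
  15*16 + 0 = 240
  240*16 + 15 (F) = 3855
  3855*16 + 0 = 61680
  61680*16 + 15 (F) = 986895
  986895*16 + 15 (F) = 15790335
  15790335*16 + 15 (F) = 252645375
  252645375*16 + 15 (F) = 4042326015
Decimal = 4042326015

4042326015


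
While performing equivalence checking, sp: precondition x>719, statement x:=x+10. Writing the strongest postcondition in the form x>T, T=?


Formula: sp(P, x:=E) = exists old_x. (x = E[old_x/x]) AND P[old_x/x] (old_x is the value of x before the assignment; eliminate old_x by solving x = E[old_x/x] for old_x)
Step 1: Precondition P: x>719, i.e. old_x > 719
Step 2: Assignment gives x = old_x + 10, so old_x = x - 10
Step 3: Substitute into P: x - 10 > 719
Step 4: Simplify: x > 719+10 = 729

729


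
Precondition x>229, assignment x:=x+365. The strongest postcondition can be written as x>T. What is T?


Formula: sp(P, x:=E) = exists old_x. (x = E[old_x/x]) AND P[old_x/x] (old_x is the value of x before the assignment; eliminate old_x by solving x = E[old_x/x] for old_x)
Step 1: Precondition P: x>229, i.e. old_x > 229
Step 2: Assignment gives x = old_x + 365, so old_x = x - 365
Step 3: Substitute into P: x - 365 > 229
Step 4: Simplify: x > 229+365 = 594

594


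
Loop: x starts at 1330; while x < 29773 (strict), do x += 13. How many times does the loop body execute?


Step 1: x goes from 1330 toward 29773 by 13; the body runs while x<29773, so iterations = ceil((bound-start)/step)
Step 2: Distance=28443
Step 3: ceil(28443/13)=2188

2188


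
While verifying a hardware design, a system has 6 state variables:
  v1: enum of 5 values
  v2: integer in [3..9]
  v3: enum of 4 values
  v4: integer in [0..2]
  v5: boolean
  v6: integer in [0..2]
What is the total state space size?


State space = product of domain sizes of all variables.
Domain sizes:
  v1 (enum of 5 values): 5
  v2 (integer in [3..9]): 7
  v3 (enum of 4 values): 4
  v4 (integer in [0..2]): 3
  v5 (boolean): 2
  v6 (integer in [0..2]): 3
Product = 5 * 7 * 4 * 3 * 2 * 3 = 2520

2520


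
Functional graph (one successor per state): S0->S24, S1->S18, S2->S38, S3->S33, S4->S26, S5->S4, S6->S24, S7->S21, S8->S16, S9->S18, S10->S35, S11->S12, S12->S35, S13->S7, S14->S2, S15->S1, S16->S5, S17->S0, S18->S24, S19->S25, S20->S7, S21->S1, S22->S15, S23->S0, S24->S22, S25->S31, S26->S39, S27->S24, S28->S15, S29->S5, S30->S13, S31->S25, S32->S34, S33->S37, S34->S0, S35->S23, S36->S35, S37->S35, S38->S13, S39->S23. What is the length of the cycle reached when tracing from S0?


Trace from S0 until a state repeats:
  S0 -> S24 -> S22 -> S15 -> S1 -> S18 -> S24
S24 first seen at step 1, revisited at step 6.
Cycle length = 6 - 1 = 5

5


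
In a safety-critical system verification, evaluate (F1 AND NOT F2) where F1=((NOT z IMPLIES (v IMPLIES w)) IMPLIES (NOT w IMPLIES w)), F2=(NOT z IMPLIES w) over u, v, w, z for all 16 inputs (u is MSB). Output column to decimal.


F1 = ((NOT z IMPLIES (v IMPLIES w)) IMPLIES (NOT w IMPLIES w))
F2 = (NOT z IMPLIES w)
Counterexample to F1=>F2 is where F1=1 and F2=0.
Evaluate each row (bits = u,v,w,z, MSB first):
  row 0 [0000]: F1=0 F2=0 -> F1&~F2 -> 0
  row 1 [0001]: F1=0 F2=1 -> F1&~F2 -> 0
  row 2 [0010]: F1=1 F2=1 -> F1&~F2 -> 0
  row 3 [0011]: F1=1 F2=1 -> F1&~F2 -> 0
  row 4 [0100]: F1=1 F2=0 -> F1&~F2 -> 1
  row 5 [0101]: F1=0 F2=1 -> F1&~F2 -> 0
  row 6 [0110]: F1=1 F2=1 -> F1&~F2 -> 0
  row 7 [0111]: F1=1 F2=1 -> F1&~F2 -> 0
  row 8 [1000]: F1=0 F2=0 -> F1&~F2 -> 0
  row 9 [1001]: F1=0 F2=1 -> F1&~F2 -> 0
  row 10 [1010]: F1=1 F2=1 -> F1&~F2 -> 0
  row 11 [1011]: F1=1 F2=1 -> F1&~F2 -> 0
  row 12 [1100]: F1=1 F2=0 -> F1&~F2 -> 1
  row 13 [1101]: F1=0 F2=1 -> F1&~F2 -> 0
  row 14 [1110]: F1=1 F2=1 -> F1&~F2 -> 0
  row 15 [1111]: F1=1 F2=1 -> F1&~F2 -> 0
Full result column, 4 rows per line (u,v fixed per line; w,z runs 00..11 left to right):
  rows 0-3 [u,v=00]: 0000  = hex 0
  rows 4-7 [u,v=01]: 1000  = hex 8
  rows 8-11 [u,v=10]: 0000  = hex 0
  rows 12-15 [u,v=11]: 1000  = hex 8
Counterexample vector (row 0 .. row 15) = 0000100000001000
Output column grouped in 4s = 0000 1000 0000 1000 = 0x0808
Convert to decimal digit by digit (value = value*16 + digit):
  0 -> 0
  0*16 + 8 = 8
  8*16 + 0 = 128
  128*16 + 8 = 2056
Decimal = 2056

2056


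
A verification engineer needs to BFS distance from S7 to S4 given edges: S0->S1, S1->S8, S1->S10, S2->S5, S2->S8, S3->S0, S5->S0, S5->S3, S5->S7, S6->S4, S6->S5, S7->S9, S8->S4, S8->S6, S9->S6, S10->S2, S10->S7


BFS layer-by-layer from S7:
  dist 0: {S7}
  dist 1: {S9}
  dist 2: {S6}
  dist 3: {S4, S5}
  -> S4 reached at distance 3
Shortest path length = 3

3


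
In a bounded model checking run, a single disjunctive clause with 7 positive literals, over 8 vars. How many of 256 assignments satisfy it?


Step 1: Total=2^8=256
Step 2: Unsat when all 7 false: 2^1=2
Step 3: Sat=256-2=254

254


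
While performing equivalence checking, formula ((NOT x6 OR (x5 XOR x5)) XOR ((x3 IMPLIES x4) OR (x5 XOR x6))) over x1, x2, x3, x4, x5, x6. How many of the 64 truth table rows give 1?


Formula: ((NOT x6 OR (x5 XOR x5)) XOR ((x3 IMPLIES x4) OR (x5 XOR x6))) over 6 vars (64 rows)
Evaluate each row (x1, x2, x3, x4, x5, x6 as bits, MSB first):
  row 0 [000000]: ((NOT 0 OR (0 XOR 0)) XOR ((0 IMPLIES 0) OR (0 XOR 0))) -> 0
  row 1 [000001]: ((NOT 1 OR (0 XOR 0)) XOR ((0 IMPLIES 0) OR (0 XOR 1))) -> 1
  row 2 [000010]: ((NOT 0 OR (1 XOR 1)) XOR ((0 IMPLIES 0) OR (1 XOR 0))) -> 0
  row 3 [000011]: ((NOT 1 OR (1 XOR 1)) XOR ((0 IMPLIES 0) OR (1 XOR 1))) -> 1
  row 4 [000100]: ((NOT 0 OR (0 XOR 0)) XOR ((0 IMPLIES 1) OR (0 XOR 0))) -> 0
  (every remaining row is evaluated the same way; all 64 results are listed next)
Full result column, 8 rows per line (x1,x2,x3 fixed per line; x4,x5,x6 runs 000..111 left to right):
  rows 0-7 [x1,x2,x3=000]: 01010101  (ones: 4)
  rows 8-15 [x1,x2,x3=001]: 11000101  (ones: 4)
  rows 16-23 [x1,x2,x3=010]: 01010101  (ones: 4)
  rows 24-31 [x1,x2,x3=011]: 11000101  (ones: 4)
  rows 32-39 [x1,x2,x3=100]: 01010101  (ones: 4)
  rows 40-47 [x1,x2,x3=101]: 11000101  (ones: 4)
  rows 48-55 [x1,x2,x3=110]: 01010101  (ones: 4)
  rows 56-63 [x1,x2,x3=111]: 11000101  (ones: 4)
Count of 1-rows = 4+4+4+4+4+4+4+4 = 32

32


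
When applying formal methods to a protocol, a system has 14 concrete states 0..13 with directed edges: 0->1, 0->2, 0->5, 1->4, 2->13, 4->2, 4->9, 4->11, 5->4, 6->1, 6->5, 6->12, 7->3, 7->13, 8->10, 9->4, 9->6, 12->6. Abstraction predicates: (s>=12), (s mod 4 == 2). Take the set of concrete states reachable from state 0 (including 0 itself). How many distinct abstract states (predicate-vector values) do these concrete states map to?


BFS from 0:
Concrete reachable: {0, 1, 2, 4, 5, 6, 9, 11, 12, 13}
Abstract via predicates (s>=12), (s mod 4 == 2):
  (0,0) <- {0, 1, 4, 5, 9, 11}
  (0,1) <- {2, 6}
  (1,0) <- {12, 13}
Distinct abstract states = 3

3


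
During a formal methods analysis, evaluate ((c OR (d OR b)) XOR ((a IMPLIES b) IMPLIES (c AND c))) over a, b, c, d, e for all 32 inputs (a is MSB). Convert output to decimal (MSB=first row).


Formula: ((c OR (d OR b)) XOR ((a IMPLIES b) IMPLIES (c AND c))) over a, b, c, d, e (32 rows)
Evaluate each row (bits = a,b,c,d,e, MSB first):
  row 0 [00000]: ((0 OR (0 OR 0)) XOR ((0 IMPLIES 0) IMPLIES (0 AND 0))) -> 0
  row 1 [00001]: ((0 OR (0 OR 0)) XOR ((0 IMPLIES 0) IMPLIES (0 AND 0))) -> 0
  row 2 [00010]: ((0 OR (1 OR 0)) XOR ((0 IMPLIES 0) IMPLIES (0 AND 0))) -> 1
  row 3 [00011]: ((0 OR (1 OR 0)) XOR ((0 IMPLIES 0) IMPLIES (0 AND 0))) -> 1
  row 4 [00100]: ((1 OR (0 OR 0)) XOR ((0 IMPLIES 0) IMPLIES (1 AND 1))) -> 0
  row 5 [00101]: ((1 OR (0 OR 0)) XOR ((0 IMPLIES 0) IMPLIES (1 AND 1))) -> 0
  row 6 [00110]: ((1 OR (1 OR 0)) XOR ((0 IMPLIES 0) IMPLIES (1 AND 1))) -> 0
  row 7 [00111]: ((1 OR (1 OR 0)) XOR ((0 IMPLIES 0) IMPLIES (1 AND 1))) -> 0
  row 8 [01000]: ((0 OR (0 OR 1)) XOR ((0 IMPLIES 1) IMPLIES (0 AND 0))) -> 1
  row 9 [01001]: ((0 OR (0 OR 1)) XOR ((0 IMPLIES 1) IMPLIES (0 AND 0))) -> 1
  row 10 [01010]: ((0 OR (1 OR 1)) XOR ((0 IMPLIES 1) IMPLIES (0 AND 0))) -> 1
  row 11 [01011]: ((0 OR (1 OR 1)) XOR ((0 IMPLIES 1) IMPLIES (0 AND 0))) -> 1
  row 12 [01100]: ((1 OR (0 OR 1)) XOR ((0 IMPLIES 1) IMPLIES (1 AND 1))) -> 0
  row 13 [01101]: ((1 OR (0 OR 1)) XOR ((0 IMPLIES 1) IMPLIES (1 AND 1))) -> 0
  row 14 [01110]: ((1 OR (1 OR 1)) XOR ((0 IMPLIES 1) IMPLIES (1 AND 1))) -> 0
  row 15 [01111]: ((1 OR (1 OR 1)) XOR ((0 IMPLIES 1) IMPLIES (1 AND 1))) -> 0
  row 16 [10000]: ((0 OR (0 OR 0)) XOR ((1 IMPLIES 0) IMPLIES (0 AND 0))) -> 1
  row 17 [10001]: ((0 OR (0 OR 0)) XOR ((1 IMPLIES 0) IMPLIES (0 AND 0))) -> 1
  row 18 [10010]: ((0 OR (1 OR 0)) XOR ((1 IMPLIES 0) IMPLIES (0 AND 0))) -> 0
  row 19 [10011]: ((0 OR (1 OR 0)) XOR ((1 IMPLIES 0) IMPLIES (0 AND 0))) -> 0
  row 20 [10100]: ((1 OR (0 OR 0)) XOR ((1 IMPLIES 0) IMPLIES (1 AND 1))) -> 0
  row 21 [10101]: ((1 OR (0 OR 0)) XOR ((1 IMPLIES 0) IMPLIES (1 AND 1))) -> 0
  row 22 [10110]: ((1 OR (1 OR 0)) XOR ((1 IMPLIES 0) IMPLIES (1 AND 1))) -> 0
  row 23 [10111]: ((1 OR (1 OR 0)) XOR ((1 IMPLIES 0) IMPLIES (1 AND 1))) -> 0
  row 24 [11000]: ((0 OR (0 OR 1)) XOR ((1 IMPLIES 1) IMPLIES (0 AND 0))) -> 1
  row 25 [11001]: ((0 OR (0 OR 1)) XOR ((1 IMPLIES 1) IMPLIES (0 AND 0))) -> 1
  row 26 [11010]: ((0 OR (1 OR 1)) XOR ((1 IMPLIES 1) IMPLIES (0 AND 0))) -> 1
  row 27 [11011]: ((0 OR (1 OR 1)) XOR ((1 IMPLIES 1) IMPLIES (0 AND 0))) -> 1
  row 28 [11100]: ((1 OR (0 OR 1)) XOR ((1 IMPLIES 1) IMPLIES (1 AND 1))) -> 0
  row 29 [11101]: ((1 OR (0 OR 1)) XOR ((1 IMPLIES 1) IMPLIES (1 AND 1))) -> 0
  row 30 [11110]: ((1 OR (1 OR 1)) XOR ((1 IMPLIES 1) IMPLIES (1 AND 1))) -> 0
  row 31 [11111]: ((1 OR (1 OR 1)) XOR ((1 IMPLIES 1) IMPLIES (1 AND 1))) -> 0
Full result column, 4 rows per line (a,b,c fixed per line; d,e runs 00..11 left to right):
  rows 0-3 [a,b,c=000]: 0011  = hex 3
  rows 4-7 [a,b,c=001]: 0000  = hex 0
  rows 8-11 [a,b,c=010]: 1111  = hex F
  rows 12-15 [a,b,c=011]: 0000  = hex 0
  rows 16-19 [a,b,c=100]: 1100  = hex C
  rows 20-23 [a,b,c=101]: 0000  = hex 0
  rows 24-27 [a,b,c=110]: 1111  = hex F
  rows 28-31 [a,b,c=111]: 0000  = hex 0
Output column (row 0 .. row 31) = 00110000111100001100000011110000
Output column grouped in 4s = 0011 0000 1111 0000 1100 0000 1111 0000 = 0x30F0C0F0
Convert to decimal digit by digit (value = value*16 + digit):
  3 -> 3
  3*16 + 0 = 48
  48*16 + 15 (F) = 783
  783*16 + 0 = 12528
  12528*16 + 12 (C) = 200460
  200460*16 + 0 = 3207360
  3207360*16 + 15 (F) = 51317775
  51317775*16 + 0 = 821084400
Decimal = 821084400

821084400


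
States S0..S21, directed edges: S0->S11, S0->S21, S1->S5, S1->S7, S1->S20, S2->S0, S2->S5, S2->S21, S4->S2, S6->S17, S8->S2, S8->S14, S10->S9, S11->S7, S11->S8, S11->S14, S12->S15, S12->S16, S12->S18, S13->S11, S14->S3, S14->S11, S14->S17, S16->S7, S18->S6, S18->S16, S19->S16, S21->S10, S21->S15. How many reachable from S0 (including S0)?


BFS from S0:
  layer 0: {S0}
  layer 1: {S11, S21}
  layer 2: {S7, S8, S10, S14, S15}
  layer 3: {S2, S3, S9, S17}
  layer 4: {S5}
Reachable set: {S0, S2, S3, S5, S7, S8, S9, S10, S11, S14, S15, S17, S21}
Count = 13

13


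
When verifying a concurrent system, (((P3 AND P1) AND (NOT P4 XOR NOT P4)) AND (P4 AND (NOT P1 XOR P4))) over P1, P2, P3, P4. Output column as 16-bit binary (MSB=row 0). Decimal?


Formula: (((P3 AND P1) AND (NOT P4 XOR NOT P4)) AND (P4 AND (NOT P1 XOR P4))) over P1, P2, P3, P4 (16 rows)
Evaluate each row (bits = P1,P2,P3,P4, MSB first):
  row 0 [0000]: (((0 AND 0) AND (NOT 0 XOR NOT 0)) AND (0 AND (NOT 0 XOR 0))) -> 0
  row 1 [0001]: (((0 AND 0) AND (NOT 1 XOR NOT 1)) AND (1 AND (NOT 0 XOR 1))) -> 0
  row 2 [0010]: (((1 AND 0) AND (NOT 0 XOR NOT 0)) AND (0 AND (NOT 0 XOR 0))) -> 0
  row 3 [0011]: (((1 AND 0) AND (NOT 1 XOR NOT 1)) AND (1 AND (NOT 0 XOR 1))) -> 0
  row 4 [0100]: (((0 AND 0) AND (NOT 0 XOR NOT 0)) AND (0 AND (NOT 0 XOR 0))) -> 0
  row 5 [0101]: (((0 AND 0) AND (NOT 1 XOR NOT 1)) AND (1 AND (NOT 0 XOR 1))) -> 0
  row 6 [0110]: (((1 AND 0) AND (NOT 0 XOR NOT 0)) AND (0 AND (NOT 0 XOR 0))) -> 0
  row 7 [0111]: (((1 AND 0) AND (NOT 1 XOR NOT 1)) AND (1 AND (NOT 0 XOR 1))) -> 0
  row 8 [1000]: (((0 AND 1) AND (NOT 0 XOR NOT 0)) AND (0 AND (NOT 1 XOR 0))) -> 0
  row 9 [1001]: (((0 AND 1) AND (NOT 1 XOR NOT 1)) AND (1 AND (NOT 1 XOR 1))) -> 0
  row 10 [1010]: (((1 AND 1) AND (NOT 0 XOR NOT 0)) AND (0 AND (NOT 1 XOR 0))) -> 0
  row 11 [1011]: (((1 AND 1) AND (NOT 1 XOR NOT 1)) AND (1 AND (NOT 1 XOR 1))) -> 0
  row 12 [1100]: (((0 AND 1) AND (NOT 0 XOR NOT 0)) AND (0 AND (NOT 1 XOR 0))) -> 0
  row 13 [1101]: (((0 AND 1) AND (NOT 1 XOR NOT 1)) AND (1 AND (NOT 1 XOR 1))) -> 0
  row 14 [1110]: (((1 AND 1) AND (NOT 0 XOR NOT 0)) AND (0 AND (NOT 1 XOR 0))) -> 0
  row 15 [1111]: (((1 AND 1) AND (NOT 1 XOR NOT 1)) AND (1 AND (NOT 1 XOR 1))) -> 0
Full result column, 4 rows per line (P1,P2 fixed per line; P3,P4 runs 00..11 left to right):
  rows 0-3 [P1,P2=00]: 0000  = hex 0
  rows 4-7 [P1,P2=01]: 0000  = hex 0
  rows 8-11 [P1,P2=10]: 0000  = hex 0
  rows 12-15 [P1,P2=11]: 0000  = hex 0
Output column (row 0 .. row 15) = 0000000000000000
Output column grouped in 4s = 0000 0000 0000 0000 = 0x0000
Convert to decimal digit by digit (value = value*16 + digit):
  0 -> 0
  0*16 + 0 = 0
  0*16 + 0 = 0
  0*16 + 0 = 0
Decimal = 0

0


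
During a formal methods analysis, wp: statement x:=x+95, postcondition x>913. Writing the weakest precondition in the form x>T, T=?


Formula: wp(x:=E, P) = P[E/x] (substitute E for x in postcondition)
Step 1: Postcondition: x>913
Step 2: Substitute x+95 for x: x+95>913
Step 3: Solve for x: x > 913-95 = 818

818


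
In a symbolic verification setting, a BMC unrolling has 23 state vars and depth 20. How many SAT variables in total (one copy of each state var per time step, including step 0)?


BMC unrolls to depth k, creating one copy of each state var for steps 0..k.
Step count = 20 + 1 = 21 (steps 0 through 20)
Vars per step = 23
Total = 23 * 21 = 483

483


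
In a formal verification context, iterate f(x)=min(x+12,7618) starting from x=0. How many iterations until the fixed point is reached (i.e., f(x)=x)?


Step 1: x=0, cap=7618, increment=12
Step 2: x grows by 12 each step until capped at 7618; fixed point is x=7618
Step 3: iterations = ceil(7618/12) = 635

635


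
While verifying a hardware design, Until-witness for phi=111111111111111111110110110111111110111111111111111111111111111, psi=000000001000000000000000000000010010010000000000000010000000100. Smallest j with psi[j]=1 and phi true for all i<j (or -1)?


(phi U psi) at 0: need smallest j with psi[j]=1 and phi[i]=1 for all i in [0,j).
Scan from step 0:
  step 0: phi=1, psi=0 -> continue
  step 1: phi=1, psi=0 -> continue
  step 2: phi=1, psi=0 -> continue
  step 3: phi=1, psi=0 -> continue
  step 8: psi=1 and phi held for [0,8) -> witness found
Witness step = 8

8


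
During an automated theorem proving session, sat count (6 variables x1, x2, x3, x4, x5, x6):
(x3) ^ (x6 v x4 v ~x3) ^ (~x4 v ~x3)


CNF with 3 clauses over 6 vars (64 assignments).
An assignment satisfies CNF iff every clause has >=1 true literal.
Check each row (bits = x1,x2,x3,x4,x5,x6; clause T/F shown):
  row 0 [000000]: clauses=FTT -> 0
  row 1 [000001]: clauses=FTT -> 0
  row 2 [000010]: clauses=FTT -> 0
  row 3 [000011]: clauses=FTT -> 0
  row 4 [000100]: clauses=FTT -> 0
  (every remaining row is evaluated the same way; all 64 results are listed next)
Full result column, 8 rows per line (x1,x2,x3 fixed per line; x4,x5,x6 runs 000..111 left to right):
  rows 0-7 [x1,x2,x3=000]: 00000000  (ones: 0)
  rows 8-15 [x1,x2,x3=001]: 01010000  (ones: 2)
  rows 16-23 [x1,x2,x3=010]: 00000000  (ones: 0)
  rows 24-31 [x1,x2,x3=011]: 01010000  (ones: 2)
  rows 32-39 [x1,x2,x3=100]: 00000000  (ones: 0)
  rows 40-47 [x1,x2,x3=101]: 01010000  (ones: 2)
  rows 48-55 [x1,x2,x3=110]: 00000000  (ones: 0)
  rows 56-63 [x1,x2,x3=111]: 01010000  (ones: 2)
Satisfying assignments = 0+2+0+2+0+2+0+2 = 8

8


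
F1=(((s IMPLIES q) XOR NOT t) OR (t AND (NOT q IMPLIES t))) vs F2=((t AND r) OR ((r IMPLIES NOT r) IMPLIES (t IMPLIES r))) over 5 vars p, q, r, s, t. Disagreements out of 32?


F1 = (((s IMPLIES q) XOR NOT t) OR (t AND (NOT q IMPLIES t)))
F2 = ((t AND r) OR ((r IMPLIES NOT r) IMPLIES (t IMPLIES r)))
Evaluate both on each of 32 rows (bits = p,q,r,s,t):
  row 0 [00000]: F1=0 F2=1 (differ) -> 1
  row 1 [00001]: F1=1 F2=0 (differ) -> 1
  row 2 [00010]: F1=1 F2=1 -> 0
  row 3 [00011]: F1=1 F2=0 (differ) -> 1
  row 4 [00100]: F1=0 F2=1 (differ) -> 1
  row 5 [00101]: F1=1 F2=1 -> 0
  row 6 [00110]: F1=1 F2=1 -> 0
  row 7 [00111]: F1=1 F2=1 -> 0
  row 8 [01000]: F1=0 F2=1 (differ) -> 1
  row 9 [01001]: F1=1 F2=0 (differ) -> 1
  row 10 [01010]: F1=0 F2=1 (differ) -> 1
  row 11 [01011]: F1=1 F2=0 (differ) -> 1
  row 12 [01100]: F1=0 F2=1 (differ) -> 1
  row 13 [01101]: F1=1 F2=1 -> 0
  row 14 [01110]: F1=0 F2=1 (differ) -> 1
  row 15 [01111]: F1=1 F2=1 -> 0
  row 16 [10000]: F1=0 F2=1 (differ) -> 1
  row 17 [10001]: F1=1 F2=0 (differ) -> 1
  row 18 [10010]: F1=1 F2=1 -> 0
  row 19 [10011]: F1=1 F2=0 (differ) -> 1
  row 20 [10100]: F1=0 F2=1 (differ) -> 1
  row 21 [10101]: F1=1 F2=1 -> 0
  row 22 [10110]: F1=1 F2=1 -> 0
  row 23 [10111]: F1=1 F2=1 -> 0
  row 24 [11000]: F1=0 F2=1 (differ) -> 1
  row 25 [11001]: F1=1 F2=0 (differ) -> 1
  row 26 [11010]: F1=0 F2=1 (differ) -> 1
  row 27 [11011]: F1=1 F2=0 (differ) -> 1
  row 28 [11100]: F1=0 F2=1 (differ) -> 1
  row 29 [11101]: F1=1 F2=1 -> 0
  row 30 [11110]: F1=0 F2=1 (differ) -> 1
  row 31 [11111]: F1=1 F2=1 -> 0
Full result column, 8 rows per line (p,q fixed per line; r,s,t runs 000..111 left to right):
  rows 0-7 [p,q=00]: 11011000  (ones: 4)
  rows 8-15 [p,q=01]: 11111010  (ones: 6)
  rows 16-23 [p,q=10]: 11011000  (ones: 4)
  rows 24-31 [p,q=11]: 11111010  (ones: 6)
Disagreements = 4+6+4+6 = 20

20


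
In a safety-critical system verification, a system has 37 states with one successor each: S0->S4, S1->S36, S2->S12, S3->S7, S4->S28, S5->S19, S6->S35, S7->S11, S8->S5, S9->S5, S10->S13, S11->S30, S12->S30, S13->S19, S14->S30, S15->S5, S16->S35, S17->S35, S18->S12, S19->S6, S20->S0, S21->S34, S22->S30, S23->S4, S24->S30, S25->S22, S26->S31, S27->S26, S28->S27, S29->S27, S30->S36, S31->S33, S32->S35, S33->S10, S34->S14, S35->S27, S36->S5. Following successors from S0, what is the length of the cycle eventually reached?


Trace from S0 until a state repeats:
  S0 -> S4 -> S28 -> S27 -> S26 -> S31 -> S33 -> S10 -> S13 -> S19 -> S6 -> S35 -> S27
S27 first seen at step 3, revisited at step 12.
Cycle length = 12 - 3 = 9

9


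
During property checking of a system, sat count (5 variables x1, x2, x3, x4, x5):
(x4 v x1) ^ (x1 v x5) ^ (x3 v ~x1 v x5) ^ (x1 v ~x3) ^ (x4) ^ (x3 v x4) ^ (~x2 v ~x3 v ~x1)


CNF with 7 clauses over 5 vars (32 assignments).
An assignment satisfies CNF iff every clause has >=1 true literal.
Check each row (bits = x1,x2,x3,x4,x5; clause T/F shown):
  row 0 [00000]: clauses=FFTTFFT -> 0
  row 1 [00001]: clauses=FTTTFFT -> 0
  row 2 [00010]: clauses=TFTTTTT -> 0
  row 3 [00011]: clauses=TTTTTTT -> 1
  row 4 [00100]: clauses=FFTFFTT -> 0
  row 5 [00101]: clauses=FTTFFTT -> 0
  row 6 [00110]: clauses=TFTFTTT -> 0
  row 7 [00111]: clauses=TTTFTTT -> 0
  row 8 [01000]: clauses=FFTTFFT -> 0
  row 9 [01001]: clauses=FTTTFFT -> 0
  row 10 [01010]: clauses=TFTTTTT -> 0
  row 11 [01011]: clauses=TTTTTTT -> 1
  row 12 [01100]: clauses=FFTFFTT -> 0
  row 13 [01101]: clauses=FTTFFTT -> 0
  row 14 [01110]: clauses=TFTFTTT -> 0
  row 15 [01111]: clauses=TTTFTTT -> 0
  row 16 [10000]: clauses=TTFTFFT -> 0
  row 17 [10001]: clauses=TTTTFFT -> 0
  row 18 [10010]: clauses=TTFTTTT -> 0
  row 19 [10011]: clauses=TTTTTTT -> 1
  row 20 [10100]: clauses=TTTTFTT -> 0
  row 21 [10101]: clauses=TTTTFTT -> 0
  row 22 [10110]: clauses=TTTTTTT -> 1
  row 23 [10111]: clauses=TTTTTTT -> 1
  row 24 [11000]: clauses=TTFTFFT -> 0
  row 25 [11001]: clauses=TTTTFFT -> 0
  row 26 [11010]: clauses=TTFTTTT -> 0
  row 27 [11011]: clauses=TTTTTTT -> 1
  row 28 [11100]: clauses=TTTTFTF -> 0
  row 29 [11101]: clauses=TTTTFTF -> 0
  row 30 [11110]: clauses=TTTTTTF -> 0
  row 31 [11111]: clauses=TTTTTTF -> 0
Full result column, 8 rows per line (x1,x2 fixed per line; x3,x4,x5 runs 000..111 left to right):
  rows 0-7 [x1,x2=00]: 00010000  (ones: 1)
  rows 8-15 [x1,x2=01]: 00010000  (ones: 1)
  rows 16-23 [x1,x2=10]: 00010011  (ones: 3)
  rows 24-31 [x1,x2=11]: 00010000  (ones: 1)
Satisfying assignments = 1+1+3+1 = 6

6


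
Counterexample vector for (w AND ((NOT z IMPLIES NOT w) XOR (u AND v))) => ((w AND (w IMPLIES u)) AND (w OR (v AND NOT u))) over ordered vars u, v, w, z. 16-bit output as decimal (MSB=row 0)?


F1 = (w AND ((NOT z IMPLIES NOT w) XOR (u AND v)))
F2 = ((w AND (w IMPLIES u)) AND (w OR (v AND NOT u)))
Counterexample to F1=>F2 is where F1=1 and F2=0.
Evaluate each row (bits = u,v,w,z, MSB first):
  row 0 [0000]: F1=0 F2=0 -> F1&~F2 -> 0
  row 1 [0001]: F1=0 F2=0 -> F1&~F2 -> 0
  row 2 [0010]: F1=0 F2=0 -> F1&~F2 -> 0
  row 3 [0011]: F1=1 F2=0 -> F1&~F2 -> 1
  row 4 [0100]: F1=0 F2=0 -> F1&~F2 -> 0
  row 5 [0101]: F1=0 F2=0 -> F1&~F2 -> 0
  row 6 [0110]: F1=0 F2=0 -> F1&~F2 -> 0
  row 7 [0111]: F1=1 F2=0 -> F1&~F2 -> 1
  row 8 [1000]: F1=0 F2=0 -> F1&~F2 -> 0
  row 9 [1001]: F1=0 F2=0 -> F1&~F2 -> 0
  row 10 [1010]: F1=0 F2=1 -> F1&~F2 -> 0
  row 11 [1011]: F1=1 F2=1 -> F1&~F2 -> 0
  row 12 [1100]: F1=0 F2=0 -> F1&~F2 -> 0
  row 13 [1101]: F1=0 F2=0 -> F1&~F2 -> 0
  row 14 [1110]: F1=1 F2=1 -> F1&~F2 -> 0
  row 15 [1111]: F1=0 F2=1 -> F1&~F2 -> 0
Full result column, 4 rows per line (u,v fixed per line; w,z runs 00..11 left to right):
  rows 0-3 [u,v=00]: 0001  = hex 1
  rows 4-7 [u,v=01]: 0001  = hex 1
  rows 8-11 [u,v=10]: 0000  = hex 0
  rows 12-15 [u,v=11]: 0000  = hex 0
Counterexample vector (row 0 .. row 15) = 0001000100000000
Output column grouped in 4s = 0001 0001 0000 0000 = 0x1100
Convert to decimal digit by digit (value = value*16 + digit):
  1 -> 1
  1*16 + 1 = 17
  17*16 + 0 = 272
  272*16 + 0 = 4352
Decimal = 4352

4352


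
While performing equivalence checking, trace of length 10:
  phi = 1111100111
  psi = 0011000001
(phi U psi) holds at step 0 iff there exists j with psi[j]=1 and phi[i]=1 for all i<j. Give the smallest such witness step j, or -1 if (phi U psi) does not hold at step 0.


(phi U psi) at 0: need smallest j with psi[j]=1 and phi[i]=1 for all i in [0,j).
Scan from step 0:
  step 0: phi=1, psi=0 -> continue
  step 1: phi=1, psi=0 -> continue
  step 2: psi=1 and phi held for [0,2) -> witness found
Witness step = 2

2


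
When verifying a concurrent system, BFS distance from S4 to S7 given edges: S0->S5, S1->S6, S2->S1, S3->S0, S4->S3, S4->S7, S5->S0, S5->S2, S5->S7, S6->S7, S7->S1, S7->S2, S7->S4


BFS layer-by-layer from S4:
  dist 0: {S4}
  dist 1: {S3, S7}
  -> S7 reached at distance 1
Shortest path length = 1

1


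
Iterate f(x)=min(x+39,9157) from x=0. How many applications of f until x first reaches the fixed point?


Step 1: x=0, cap=9157, increment=39
Step 2: x grows by 39 each step until capped at 9157; fixed point is x=9157
Step 3: iterations = ceil(9157/39) = 235

235
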